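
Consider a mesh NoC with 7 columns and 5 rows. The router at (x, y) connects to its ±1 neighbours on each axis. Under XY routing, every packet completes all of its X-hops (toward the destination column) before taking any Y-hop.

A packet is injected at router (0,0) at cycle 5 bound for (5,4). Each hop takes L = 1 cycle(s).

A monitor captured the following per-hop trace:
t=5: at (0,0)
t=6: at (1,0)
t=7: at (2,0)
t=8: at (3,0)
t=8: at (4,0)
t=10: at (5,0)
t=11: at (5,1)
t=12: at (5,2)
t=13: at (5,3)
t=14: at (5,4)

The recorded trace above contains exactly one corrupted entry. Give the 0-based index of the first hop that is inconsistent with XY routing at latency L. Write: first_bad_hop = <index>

hop 1: step (+1,+0), +1 cyc — ok
hop 2: step (+1,+0), +1 cyc — ok
hop 3: step (+1,+0), +1 cyc — ok
hop 4: step (+1,+0), +0 cyc — BAD: Δcyc=0≠L

first_bad_hop = 4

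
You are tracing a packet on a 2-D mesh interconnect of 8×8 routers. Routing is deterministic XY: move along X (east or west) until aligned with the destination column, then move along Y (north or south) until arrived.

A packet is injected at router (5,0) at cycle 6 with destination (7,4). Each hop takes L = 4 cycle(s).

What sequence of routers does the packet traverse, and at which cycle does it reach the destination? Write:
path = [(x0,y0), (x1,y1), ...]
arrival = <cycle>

path = [(5,0), (6,0), (7,0), (7,1), (7,2), (7,3), (7,4)]
arrival = 30

[0] x=5 y=0 t=6
[1] x=6 y=0 t=10 →E
[2] x=7 y=0 t=14 →E
[3] x=7 y=1 t=18 →N
[4] x=7 y=2 t=22 →N
[5] x=7 y=3 t=26 →N
[6] x=7 y=4 t=30 →N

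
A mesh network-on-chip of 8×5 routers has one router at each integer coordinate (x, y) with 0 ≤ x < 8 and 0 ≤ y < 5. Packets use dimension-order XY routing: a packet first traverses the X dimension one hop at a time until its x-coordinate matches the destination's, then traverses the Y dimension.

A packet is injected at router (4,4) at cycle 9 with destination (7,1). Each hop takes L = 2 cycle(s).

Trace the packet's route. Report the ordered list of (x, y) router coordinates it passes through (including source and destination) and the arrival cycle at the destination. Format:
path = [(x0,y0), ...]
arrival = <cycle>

path = [(4,4), (5,4), (6,4), (7,4), (7,3), (7,2), (7,1)]
arrival = 21

t=9: at (4,4)
t=11: at (5,4) after E
t=13: at (6,4) after E
t=15: at (7,4) after E
t=17: at (7,3) after S
t=19: at (7,2) after S
t=21: at (7,1) after S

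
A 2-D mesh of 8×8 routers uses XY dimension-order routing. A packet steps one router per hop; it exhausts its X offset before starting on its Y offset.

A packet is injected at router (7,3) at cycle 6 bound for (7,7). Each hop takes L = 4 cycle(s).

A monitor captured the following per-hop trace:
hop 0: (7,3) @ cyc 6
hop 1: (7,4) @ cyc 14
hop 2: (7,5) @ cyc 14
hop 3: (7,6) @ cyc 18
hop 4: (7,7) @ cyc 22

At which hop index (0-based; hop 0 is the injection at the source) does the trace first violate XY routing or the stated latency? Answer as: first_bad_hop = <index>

first_bad_hop = 1

check 1→ d=(0,1) cyc+8: BAD: Δcyc=8≠L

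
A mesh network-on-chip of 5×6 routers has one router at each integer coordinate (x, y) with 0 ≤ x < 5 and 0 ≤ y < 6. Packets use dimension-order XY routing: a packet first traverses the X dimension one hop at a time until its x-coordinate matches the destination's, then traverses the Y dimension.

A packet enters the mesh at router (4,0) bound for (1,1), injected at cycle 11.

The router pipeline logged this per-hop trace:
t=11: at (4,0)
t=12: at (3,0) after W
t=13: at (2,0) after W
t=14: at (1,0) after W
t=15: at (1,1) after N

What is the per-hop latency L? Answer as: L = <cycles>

Δcyc across hop 0→1: 12 − 11 = 1.
Each hop adds L, hence L = 1.

L = 1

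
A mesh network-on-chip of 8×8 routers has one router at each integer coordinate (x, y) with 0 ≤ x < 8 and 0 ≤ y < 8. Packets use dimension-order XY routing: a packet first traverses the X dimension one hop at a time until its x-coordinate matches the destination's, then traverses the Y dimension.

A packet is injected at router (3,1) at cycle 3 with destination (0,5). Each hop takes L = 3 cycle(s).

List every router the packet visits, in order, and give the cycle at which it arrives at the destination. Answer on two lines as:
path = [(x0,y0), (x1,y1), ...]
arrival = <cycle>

t=3: at (3,1)
t=6: at (2,1) after W
t=9: at (1,1) after W
t=12: at (0,1) after W
t=15: at (0,2) after N
t=18: at (0,3) after N
t=21: at (0,4) after N
t=24: at (0,5) after N

path = [(3,1), (2,1), (1,1), (0,1), (0,2), (0,3), (0,4), (0,5)]
arrival = 24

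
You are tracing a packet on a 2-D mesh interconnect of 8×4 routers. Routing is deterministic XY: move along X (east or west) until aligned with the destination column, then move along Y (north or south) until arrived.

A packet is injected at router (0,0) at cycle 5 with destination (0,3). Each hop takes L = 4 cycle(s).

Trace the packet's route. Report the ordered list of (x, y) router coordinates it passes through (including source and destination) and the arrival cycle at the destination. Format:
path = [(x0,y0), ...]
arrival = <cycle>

path = [(0,0), (0,1), (0,2), (0,3)]
arrival = 17

  0. router=(0,0) cycle=5 (inject)
  1. router=(0,1) cycle=9 dir=N
  2. router=(0,2) cycle=13 dir=N
  3. router=(0,3) cycle=17 dir=N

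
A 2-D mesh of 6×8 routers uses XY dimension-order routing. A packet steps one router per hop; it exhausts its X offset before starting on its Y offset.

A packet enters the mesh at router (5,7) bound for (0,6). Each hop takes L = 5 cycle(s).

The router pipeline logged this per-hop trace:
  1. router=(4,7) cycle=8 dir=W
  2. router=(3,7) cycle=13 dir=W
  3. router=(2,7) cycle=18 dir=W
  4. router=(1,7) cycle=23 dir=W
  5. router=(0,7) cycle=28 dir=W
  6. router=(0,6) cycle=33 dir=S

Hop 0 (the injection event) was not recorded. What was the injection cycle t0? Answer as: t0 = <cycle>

t0 = 3

Hop 1 reached at cycle 8; hop k is at t0 + k·L.
Therefore t0 = 8 − L = 3.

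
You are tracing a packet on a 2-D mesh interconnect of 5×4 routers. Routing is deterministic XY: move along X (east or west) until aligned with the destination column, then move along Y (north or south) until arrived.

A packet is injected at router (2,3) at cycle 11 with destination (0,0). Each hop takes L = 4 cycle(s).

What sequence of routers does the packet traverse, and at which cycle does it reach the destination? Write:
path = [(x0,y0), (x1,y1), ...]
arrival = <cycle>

#0 — 2,3 | c11
#1 — 1,3 | c15 | W
#2 — 0,3 | c19 | W
#3 — 0,2 | c23 | S
#4 — 0,1 | c27 | S
#5 — 0,0 | c31 | S

path = [(2,3), (1,3), (0,3), (0,2), (0,1), (0,0)]
arrival = 31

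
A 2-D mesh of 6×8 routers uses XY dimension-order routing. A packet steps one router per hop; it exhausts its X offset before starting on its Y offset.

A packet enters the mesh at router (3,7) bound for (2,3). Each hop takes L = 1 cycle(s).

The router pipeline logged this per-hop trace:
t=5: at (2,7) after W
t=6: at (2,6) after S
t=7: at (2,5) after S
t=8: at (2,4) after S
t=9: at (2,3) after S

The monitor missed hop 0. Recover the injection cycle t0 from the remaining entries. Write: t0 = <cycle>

t0 = 4

The first recorded entry is hop 1 at cycle 5.
Therefore t0 = 5 − L = 4.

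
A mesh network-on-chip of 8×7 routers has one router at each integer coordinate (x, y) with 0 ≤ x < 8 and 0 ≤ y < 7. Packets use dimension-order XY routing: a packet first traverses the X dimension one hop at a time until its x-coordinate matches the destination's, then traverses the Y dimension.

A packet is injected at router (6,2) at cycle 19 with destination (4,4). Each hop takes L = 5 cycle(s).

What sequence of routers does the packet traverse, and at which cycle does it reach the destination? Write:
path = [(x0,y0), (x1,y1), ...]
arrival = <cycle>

path = [(6,2), (5,2), (4,2), (4,3), (4,4)]
arrival = 39

t=19: at (6,2)
t=24: at (5,2) after W
t=29: at (4,2) after W
t=34: at (4,3) after N
t=39: at (4,4) after N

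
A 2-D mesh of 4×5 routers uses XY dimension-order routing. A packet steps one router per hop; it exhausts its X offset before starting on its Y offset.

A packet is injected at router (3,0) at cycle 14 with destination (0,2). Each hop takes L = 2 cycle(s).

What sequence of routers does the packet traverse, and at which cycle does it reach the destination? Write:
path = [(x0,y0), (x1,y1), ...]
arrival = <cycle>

path = [(3,0), (2,0), (1,0), (0,0), (0,1), (0,2)]
arrival = 24

src (3,0)  cyc=14
W→(2,0)  cyc=16
W→(1,0)  cyc=18
W→(0,0)  cyc=20
N→(0,1)  cyc=22
N→(0,2)  cyc=24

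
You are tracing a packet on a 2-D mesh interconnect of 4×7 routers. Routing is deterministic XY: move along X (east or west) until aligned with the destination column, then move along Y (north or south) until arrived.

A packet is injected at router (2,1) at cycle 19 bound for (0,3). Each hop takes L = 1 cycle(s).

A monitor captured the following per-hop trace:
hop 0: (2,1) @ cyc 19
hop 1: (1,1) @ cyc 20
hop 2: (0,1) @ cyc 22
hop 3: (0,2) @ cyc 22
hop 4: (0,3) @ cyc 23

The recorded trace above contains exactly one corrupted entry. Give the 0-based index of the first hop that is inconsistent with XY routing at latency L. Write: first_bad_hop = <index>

hop 1: step (-1,+0), +1 cyc — ok
hop 2: step (-1,+0), +2 cyc — BAD: Δcyc=2≠L

first_bad_hop = 2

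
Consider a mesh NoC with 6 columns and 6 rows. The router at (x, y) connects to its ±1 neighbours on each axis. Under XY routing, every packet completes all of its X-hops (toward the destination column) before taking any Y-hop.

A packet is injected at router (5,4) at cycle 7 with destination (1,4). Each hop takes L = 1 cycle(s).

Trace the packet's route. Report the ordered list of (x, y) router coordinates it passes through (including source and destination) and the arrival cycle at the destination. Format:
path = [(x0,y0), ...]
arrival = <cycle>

path = [(5,4), (4,4), (3,4), (2,4), (1,4)]
arrival = 11

hop 0: (5,4) @ cyc 7
hop 1: (4,4) @ cyc 8  [W]
hop 2: (3,4) @ cyc 9  [W]
hop 3: (2,4) @ cyc 10  [W]
hop 4: (1,4) @ cyc 11  [W]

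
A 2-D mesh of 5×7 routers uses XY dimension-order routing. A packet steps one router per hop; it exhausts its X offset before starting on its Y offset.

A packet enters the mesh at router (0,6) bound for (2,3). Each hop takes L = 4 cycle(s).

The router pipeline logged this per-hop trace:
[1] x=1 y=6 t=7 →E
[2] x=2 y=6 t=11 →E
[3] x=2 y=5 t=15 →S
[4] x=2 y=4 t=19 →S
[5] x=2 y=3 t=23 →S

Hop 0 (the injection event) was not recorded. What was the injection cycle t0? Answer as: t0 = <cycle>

t0 = 3

At hop 1 the cycle is 7; in general cyc_k = t0 + kL.
t0 = cyc[1] − L = 7 − 4 = 3.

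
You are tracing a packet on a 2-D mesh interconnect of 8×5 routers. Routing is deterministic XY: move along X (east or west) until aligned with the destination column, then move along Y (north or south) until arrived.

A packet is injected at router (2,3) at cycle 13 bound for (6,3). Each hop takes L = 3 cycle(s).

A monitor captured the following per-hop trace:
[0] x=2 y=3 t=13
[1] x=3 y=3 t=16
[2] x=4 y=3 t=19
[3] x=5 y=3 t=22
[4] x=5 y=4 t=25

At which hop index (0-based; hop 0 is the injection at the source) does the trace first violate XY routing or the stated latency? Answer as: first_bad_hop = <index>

first_bad_hop = 4

hop 1: step (+1,+0), +3 cyc — ok
hop 2: step (+1,+0), +3 cyc — ok
hop 3: step (+1,+0), +3 cyc — ok
hop 4: step (+0,+1), +3 cyc — BAD: Y-move but x=5≠6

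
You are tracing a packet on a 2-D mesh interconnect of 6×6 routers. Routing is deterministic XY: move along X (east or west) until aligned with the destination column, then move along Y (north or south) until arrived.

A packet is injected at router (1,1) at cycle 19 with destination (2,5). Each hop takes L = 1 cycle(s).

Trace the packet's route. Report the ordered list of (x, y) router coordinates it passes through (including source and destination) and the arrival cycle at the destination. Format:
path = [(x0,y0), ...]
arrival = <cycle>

src (1,1)  cyc=19
E→(2,1)  cyc=20
N→(2,2)  cyc=21
N→(2,3)  cyc=22
N→(2,4)  cyc=23
N→(2,5)  cyc=24

path = [(1,1), (2,1), (2,2), (2,3), (2,4), (2,5)]
arrival = 24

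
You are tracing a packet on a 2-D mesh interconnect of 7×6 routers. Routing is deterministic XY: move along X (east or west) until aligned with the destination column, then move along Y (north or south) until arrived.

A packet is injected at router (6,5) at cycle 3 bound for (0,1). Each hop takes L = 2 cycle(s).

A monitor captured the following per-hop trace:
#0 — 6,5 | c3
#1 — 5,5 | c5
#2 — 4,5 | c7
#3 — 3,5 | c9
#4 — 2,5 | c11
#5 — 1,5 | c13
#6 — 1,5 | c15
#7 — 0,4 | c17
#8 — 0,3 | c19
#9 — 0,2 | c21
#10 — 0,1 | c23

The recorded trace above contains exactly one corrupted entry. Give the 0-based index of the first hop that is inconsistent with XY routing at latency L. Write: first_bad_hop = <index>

check 1→ d=(-1,0) cyc+2: ok
check 2→ d=(-1,0) cyc+2: ok
check 3→ d=(-1,0) cyc+2: ok
check 4→ d=(-1,0) cyc+2: ok
check 5→ d=(-1,0) cyc+2: ok
check 6→ d=(0,0) cyc+2: BAD: non-unit step

first_bad_hop = 6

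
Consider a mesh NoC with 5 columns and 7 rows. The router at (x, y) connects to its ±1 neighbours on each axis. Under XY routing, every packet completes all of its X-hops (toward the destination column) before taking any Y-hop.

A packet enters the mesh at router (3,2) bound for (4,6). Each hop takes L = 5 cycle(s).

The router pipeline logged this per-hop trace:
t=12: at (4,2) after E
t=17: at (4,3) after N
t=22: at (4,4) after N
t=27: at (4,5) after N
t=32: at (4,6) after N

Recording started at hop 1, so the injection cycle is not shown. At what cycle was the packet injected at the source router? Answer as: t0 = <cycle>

t0 = 7

cyc[1] = 12 and cyc[k] = t0 + k·L for every k.
Therefore t0 = 12 − L = 7.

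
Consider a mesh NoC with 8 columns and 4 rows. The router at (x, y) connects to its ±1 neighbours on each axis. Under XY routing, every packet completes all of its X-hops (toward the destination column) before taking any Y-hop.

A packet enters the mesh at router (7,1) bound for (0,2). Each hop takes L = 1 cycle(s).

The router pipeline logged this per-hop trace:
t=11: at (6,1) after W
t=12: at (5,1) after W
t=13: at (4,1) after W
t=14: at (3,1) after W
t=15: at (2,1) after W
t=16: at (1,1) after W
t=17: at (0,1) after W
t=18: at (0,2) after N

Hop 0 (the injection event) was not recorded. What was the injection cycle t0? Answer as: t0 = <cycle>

t0 = 10

The first recorded entry is hop 1 at cycle 11.
So t0 = 11 − 1·1 = 10.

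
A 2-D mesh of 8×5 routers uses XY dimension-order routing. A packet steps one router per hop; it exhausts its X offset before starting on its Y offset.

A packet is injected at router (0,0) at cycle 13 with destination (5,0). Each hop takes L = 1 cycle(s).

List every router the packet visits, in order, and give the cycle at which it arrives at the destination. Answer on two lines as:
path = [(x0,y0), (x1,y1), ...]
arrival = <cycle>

path = [(0,0), (1,0), (2,0), (3,0), (4,0), (5,0)]
arrival = 18

hop 0: (0,0) @ cyc 13
hop 1: (1,0) @ cyc 14  [E]
hop 2: (2,0) @ cyc 15  [E]
hop 3: (3,0) @ cyc 16  [E]
hop 4: (4,0) @ cyc 17  [E]
hop 5: (5,0) @ cyc 18  [E]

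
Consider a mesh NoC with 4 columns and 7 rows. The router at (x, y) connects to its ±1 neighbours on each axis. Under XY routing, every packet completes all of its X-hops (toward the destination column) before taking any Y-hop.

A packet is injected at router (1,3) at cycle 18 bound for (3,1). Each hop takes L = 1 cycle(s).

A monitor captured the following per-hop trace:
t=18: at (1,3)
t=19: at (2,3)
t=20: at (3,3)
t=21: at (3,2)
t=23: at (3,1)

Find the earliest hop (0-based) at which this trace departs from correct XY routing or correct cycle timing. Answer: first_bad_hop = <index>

first_bad_hop = 4

hop 1: step (+1,+0), +1 cyc — ok
hop 2: step (+1,+0), +1 cyc — ok
hop 3: step (+0,-1), +1 cyc — ok
hop 4: step (+0,-1), +2 cyc — BAD: Δcyc=2≠L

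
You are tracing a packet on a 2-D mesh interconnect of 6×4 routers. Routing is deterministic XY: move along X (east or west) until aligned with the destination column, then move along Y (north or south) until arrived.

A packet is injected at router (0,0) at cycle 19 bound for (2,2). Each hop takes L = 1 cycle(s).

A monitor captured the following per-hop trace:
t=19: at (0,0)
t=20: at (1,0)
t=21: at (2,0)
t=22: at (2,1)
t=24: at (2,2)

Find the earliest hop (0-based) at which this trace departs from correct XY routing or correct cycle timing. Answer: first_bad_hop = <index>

hop 1: step (+1,+0), +1 cyc — ok
hop 2: step (+1,+0), +1 cyc — ok
hop 3: step (+0,+1), +1 cyc — ok
hop 4: step (+0,+1), +2 cyc — BAD: Δcyc=2≠L

first_bad_hop = 4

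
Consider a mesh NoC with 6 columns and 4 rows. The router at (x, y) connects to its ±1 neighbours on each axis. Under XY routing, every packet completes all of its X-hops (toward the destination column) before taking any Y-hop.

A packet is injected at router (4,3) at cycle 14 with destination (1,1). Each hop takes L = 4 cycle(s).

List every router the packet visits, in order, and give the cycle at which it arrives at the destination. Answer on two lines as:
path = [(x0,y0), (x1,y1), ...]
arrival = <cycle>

path = [(4,3), (3,3), (2,3), (1,3), (1,2), (1,1)]
arrival = 34

  0. router=(4,3) cycle=14 (inject)
  1. router=(3,3) cycle=18 dir=W
  2. router=(2,3) cycle=22 dir=W
  3. router=(1,3) cycle=26 dir=W
  4. router=(1,2) cycle=30 dir=S
  5. router=(1,1) cycle=34 dir=S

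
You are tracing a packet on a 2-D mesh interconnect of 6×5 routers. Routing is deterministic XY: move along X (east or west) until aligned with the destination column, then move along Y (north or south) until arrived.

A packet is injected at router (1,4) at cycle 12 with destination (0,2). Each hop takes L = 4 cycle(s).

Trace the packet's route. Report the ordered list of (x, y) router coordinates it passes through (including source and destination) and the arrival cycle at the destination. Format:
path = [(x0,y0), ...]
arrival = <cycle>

path = [(1,4), (0,4), (0,3), (0,2)]
arrival = 24

#0 — 1,4 | c12
#1 — 0,4 | c16 | W
#2 — 0,3 | c20 | S
#3 — 0,2 | c24 | S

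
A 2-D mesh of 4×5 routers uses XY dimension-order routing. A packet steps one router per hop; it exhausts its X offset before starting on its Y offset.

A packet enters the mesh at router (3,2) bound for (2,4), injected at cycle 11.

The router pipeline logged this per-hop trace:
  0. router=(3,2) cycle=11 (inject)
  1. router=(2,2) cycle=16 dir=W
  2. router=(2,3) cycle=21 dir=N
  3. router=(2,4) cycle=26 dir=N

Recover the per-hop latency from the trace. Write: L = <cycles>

L = 5

Δcyc across hop 0→1: 16 − 11 = 5.
That increment is L by definition: L = 5.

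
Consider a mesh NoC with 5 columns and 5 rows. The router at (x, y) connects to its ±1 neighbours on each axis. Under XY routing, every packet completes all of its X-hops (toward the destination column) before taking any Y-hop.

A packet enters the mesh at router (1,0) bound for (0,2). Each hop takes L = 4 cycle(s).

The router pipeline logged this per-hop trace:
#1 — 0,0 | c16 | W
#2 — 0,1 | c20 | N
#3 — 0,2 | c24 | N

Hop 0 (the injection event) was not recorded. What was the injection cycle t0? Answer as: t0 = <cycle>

cyc[1] = 16 and cyc[k] = t0 + k·L for every k.
Therefore t0 = 16 − L = 12.

t0 = 12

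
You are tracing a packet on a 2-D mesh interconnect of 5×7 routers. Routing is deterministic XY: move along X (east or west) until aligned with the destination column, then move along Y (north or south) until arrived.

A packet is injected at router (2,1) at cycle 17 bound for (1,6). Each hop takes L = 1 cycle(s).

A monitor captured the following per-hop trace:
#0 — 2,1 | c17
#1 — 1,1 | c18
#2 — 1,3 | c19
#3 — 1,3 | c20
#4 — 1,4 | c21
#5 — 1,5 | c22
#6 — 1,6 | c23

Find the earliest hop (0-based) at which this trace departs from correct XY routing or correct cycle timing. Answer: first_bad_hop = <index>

first_bad_hop = 2

[1] (-1,+0) / 1c ⇒ ok
[2] (+0,+2) / 1c ⇒ BAD: non-unit step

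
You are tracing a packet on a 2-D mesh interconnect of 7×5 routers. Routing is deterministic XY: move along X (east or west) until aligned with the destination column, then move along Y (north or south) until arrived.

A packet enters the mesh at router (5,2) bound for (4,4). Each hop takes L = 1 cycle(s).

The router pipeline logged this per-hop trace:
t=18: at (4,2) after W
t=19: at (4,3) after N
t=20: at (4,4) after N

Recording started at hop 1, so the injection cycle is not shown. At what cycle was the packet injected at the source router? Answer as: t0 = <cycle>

Hop 1 reached at cycle 18; hop k is at t0 + k·L.
t0 = cyc[1] − L = 18 − 1 = 17.

t0 = 17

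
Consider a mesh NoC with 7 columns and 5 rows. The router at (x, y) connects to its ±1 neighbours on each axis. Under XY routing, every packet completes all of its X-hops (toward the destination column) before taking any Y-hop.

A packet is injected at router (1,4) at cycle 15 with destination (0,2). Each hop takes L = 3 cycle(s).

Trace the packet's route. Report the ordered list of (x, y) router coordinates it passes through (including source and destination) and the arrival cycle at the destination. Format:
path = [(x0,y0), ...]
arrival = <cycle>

path = [(1,4), (0,4), (0,3), (0,2)]
arrival = 24

[0] x=1 y=4 t=15
[1] x=0 y=4 t=18 →W
[2] x=0 y=3 t=21 →S
[3] x=0 y=2 t=24 →S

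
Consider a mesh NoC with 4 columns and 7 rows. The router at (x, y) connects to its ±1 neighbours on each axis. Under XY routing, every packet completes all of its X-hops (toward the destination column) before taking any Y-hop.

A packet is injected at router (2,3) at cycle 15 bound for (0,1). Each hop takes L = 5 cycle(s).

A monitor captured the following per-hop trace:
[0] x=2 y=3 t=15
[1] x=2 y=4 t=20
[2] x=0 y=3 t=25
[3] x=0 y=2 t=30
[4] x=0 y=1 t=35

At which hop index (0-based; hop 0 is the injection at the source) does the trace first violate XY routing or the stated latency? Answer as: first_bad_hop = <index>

check 1→ d=(0,1) cyc+5: BAD: Y-move but x=2≠0

first_bad_hop = 1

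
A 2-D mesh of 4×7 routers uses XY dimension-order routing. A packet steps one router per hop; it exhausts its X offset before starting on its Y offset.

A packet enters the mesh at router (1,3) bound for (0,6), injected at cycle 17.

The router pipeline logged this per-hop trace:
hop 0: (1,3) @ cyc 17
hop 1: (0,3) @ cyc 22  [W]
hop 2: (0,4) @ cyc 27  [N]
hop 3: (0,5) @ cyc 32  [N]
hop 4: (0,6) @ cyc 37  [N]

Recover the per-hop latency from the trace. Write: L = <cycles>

L = 5

cyc[1] − cyc[0] = 22 − 17 = 5.
Per-hop latency L = Δcyc = 5.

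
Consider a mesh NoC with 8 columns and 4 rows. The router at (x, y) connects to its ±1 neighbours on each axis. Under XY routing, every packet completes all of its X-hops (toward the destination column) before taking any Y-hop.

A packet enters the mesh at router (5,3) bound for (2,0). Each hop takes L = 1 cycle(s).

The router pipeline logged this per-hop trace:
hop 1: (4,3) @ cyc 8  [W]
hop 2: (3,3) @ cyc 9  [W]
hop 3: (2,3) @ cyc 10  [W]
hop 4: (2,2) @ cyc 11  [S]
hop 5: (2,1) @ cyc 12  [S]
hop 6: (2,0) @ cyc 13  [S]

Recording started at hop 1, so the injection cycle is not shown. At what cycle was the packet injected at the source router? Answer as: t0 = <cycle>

At hop 1 the cycle is 8; in general cyc_k = t0 + kL.
So t0 = 8 − 1·1 = 7.

t0 = 7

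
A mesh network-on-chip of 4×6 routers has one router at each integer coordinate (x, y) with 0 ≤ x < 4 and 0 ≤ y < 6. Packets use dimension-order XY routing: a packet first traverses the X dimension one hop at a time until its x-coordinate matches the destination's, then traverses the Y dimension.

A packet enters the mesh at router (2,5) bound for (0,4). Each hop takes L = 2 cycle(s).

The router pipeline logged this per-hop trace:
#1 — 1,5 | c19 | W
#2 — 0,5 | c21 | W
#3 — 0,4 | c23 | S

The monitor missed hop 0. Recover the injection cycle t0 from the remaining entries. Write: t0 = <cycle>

Hop 1 reached at cycle 19; hop k is at t0 + k·L.
Therefore t0 = 19 − L = 17.

t0 = 17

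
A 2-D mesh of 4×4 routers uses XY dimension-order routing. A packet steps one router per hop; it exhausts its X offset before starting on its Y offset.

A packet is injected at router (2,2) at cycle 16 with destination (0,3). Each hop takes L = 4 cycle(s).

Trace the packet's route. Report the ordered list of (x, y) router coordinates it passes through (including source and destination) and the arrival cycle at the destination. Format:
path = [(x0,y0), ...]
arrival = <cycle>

path = [(2,2), (1,2), (0,2), (0,3)]
arrival = 28

  0. router=(2,2) cycle=16 (inject)
  1. router=(1,2) cycle=20 dir=W
  2. router=(0,2) cycle=24 dir=W
  3. router=(0,3) cycle=28 dir=N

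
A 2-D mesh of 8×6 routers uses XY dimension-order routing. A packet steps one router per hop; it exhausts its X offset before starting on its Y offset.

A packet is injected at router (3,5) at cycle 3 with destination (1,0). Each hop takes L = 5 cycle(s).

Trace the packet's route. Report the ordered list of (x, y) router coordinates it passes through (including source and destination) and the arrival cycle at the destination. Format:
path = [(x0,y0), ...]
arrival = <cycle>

path = [(3,5), (2,5), (1,5), (1,4), (1,3), (1,2), (1,1), (1,0)]
arrival = 38

t=3: at (3,5)
t=8: at (2,5) after W
t=13: at (1,5) after W
t=18: at (1,4) after S
t=23: at (1,3) after S
t=28: at (1,2) after S
t=33: at (1,1) after S
t=38: at (1,0) after S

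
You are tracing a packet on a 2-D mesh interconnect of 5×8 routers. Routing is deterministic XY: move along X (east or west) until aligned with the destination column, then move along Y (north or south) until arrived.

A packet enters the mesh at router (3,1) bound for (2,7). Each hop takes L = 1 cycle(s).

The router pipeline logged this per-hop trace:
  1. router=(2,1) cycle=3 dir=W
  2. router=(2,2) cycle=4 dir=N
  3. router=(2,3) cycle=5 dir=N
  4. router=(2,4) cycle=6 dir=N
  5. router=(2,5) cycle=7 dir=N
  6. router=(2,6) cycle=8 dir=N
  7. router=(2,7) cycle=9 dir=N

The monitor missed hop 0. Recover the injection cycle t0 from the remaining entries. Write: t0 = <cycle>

t0 = 2

Hop 1 reached at cycle 3; hop k is at t0 + k·L.
Therefore t0 = 3 − L = 2.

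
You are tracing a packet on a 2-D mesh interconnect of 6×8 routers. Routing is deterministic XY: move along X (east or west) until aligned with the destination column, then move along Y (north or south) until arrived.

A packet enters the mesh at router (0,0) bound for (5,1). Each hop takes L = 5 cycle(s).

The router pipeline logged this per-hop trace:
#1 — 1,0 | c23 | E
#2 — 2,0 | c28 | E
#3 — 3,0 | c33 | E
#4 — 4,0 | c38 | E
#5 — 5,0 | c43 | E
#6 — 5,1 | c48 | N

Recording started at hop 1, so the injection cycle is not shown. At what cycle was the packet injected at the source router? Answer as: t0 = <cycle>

At hop 1 the cycle is 23; in general cyc_k = t0 + kL.
t0 = cyc[1] − L = 23 − 5 = 18.

t0 = 18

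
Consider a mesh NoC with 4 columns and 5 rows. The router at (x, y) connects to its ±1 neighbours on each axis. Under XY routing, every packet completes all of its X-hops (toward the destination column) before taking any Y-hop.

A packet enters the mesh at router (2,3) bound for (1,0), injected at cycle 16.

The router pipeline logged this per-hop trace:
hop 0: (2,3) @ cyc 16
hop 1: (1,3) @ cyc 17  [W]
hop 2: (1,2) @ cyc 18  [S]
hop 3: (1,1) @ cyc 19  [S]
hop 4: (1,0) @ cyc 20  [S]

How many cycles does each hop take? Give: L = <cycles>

Δcyc across hop 0→1: 17 − 16 = 1.
Per-hop latency L = Δcyc = 1.

L = 1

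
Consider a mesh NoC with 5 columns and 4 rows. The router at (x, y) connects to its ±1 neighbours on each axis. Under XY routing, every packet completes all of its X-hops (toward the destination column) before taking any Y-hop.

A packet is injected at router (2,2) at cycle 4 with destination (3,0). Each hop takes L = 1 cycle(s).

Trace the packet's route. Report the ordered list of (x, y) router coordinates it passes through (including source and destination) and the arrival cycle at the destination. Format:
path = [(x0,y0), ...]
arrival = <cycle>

path = [(2,2), (3,2), (3,1), (3,0)]
arrival = 7

[0] x=2 y=2 t=4
[1] x=3 y=2 t=5 →E
[2] x=3 y=1 t=6 →S
[3] x=3 y=0 t=7 →S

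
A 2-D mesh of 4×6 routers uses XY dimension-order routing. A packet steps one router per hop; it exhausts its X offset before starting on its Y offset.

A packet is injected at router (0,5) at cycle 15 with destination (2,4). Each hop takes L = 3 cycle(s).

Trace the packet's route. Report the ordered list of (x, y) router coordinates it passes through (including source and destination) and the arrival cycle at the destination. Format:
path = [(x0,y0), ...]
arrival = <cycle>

  0. router=(0,5) cycle=15 (inject)
  1. router=(1,5) cycle=18 dir=E
  2. router=(2,5) cycle=21 dir=E
  3. router=(2,4) cycle=24 dir=S

path = [(0,5), (1,5), (2,5), (2,4)]
arrival = 24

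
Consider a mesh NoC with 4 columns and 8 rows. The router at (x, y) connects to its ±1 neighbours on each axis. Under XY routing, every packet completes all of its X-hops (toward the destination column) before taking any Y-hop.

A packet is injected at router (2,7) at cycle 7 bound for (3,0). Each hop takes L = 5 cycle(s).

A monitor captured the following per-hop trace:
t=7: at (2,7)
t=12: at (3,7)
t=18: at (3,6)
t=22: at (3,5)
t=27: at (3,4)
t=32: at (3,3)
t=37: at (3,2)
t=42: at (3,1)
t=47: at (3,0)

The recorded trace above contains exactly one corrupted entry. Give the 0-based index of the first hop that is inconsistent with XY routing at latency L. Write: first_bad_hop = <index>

first_bad_hop = 2

check 1→ d=(1,0) cyc+5: ok
check 2→ d=(0,-1) cyc+6: BAD: Δcyc=6≠L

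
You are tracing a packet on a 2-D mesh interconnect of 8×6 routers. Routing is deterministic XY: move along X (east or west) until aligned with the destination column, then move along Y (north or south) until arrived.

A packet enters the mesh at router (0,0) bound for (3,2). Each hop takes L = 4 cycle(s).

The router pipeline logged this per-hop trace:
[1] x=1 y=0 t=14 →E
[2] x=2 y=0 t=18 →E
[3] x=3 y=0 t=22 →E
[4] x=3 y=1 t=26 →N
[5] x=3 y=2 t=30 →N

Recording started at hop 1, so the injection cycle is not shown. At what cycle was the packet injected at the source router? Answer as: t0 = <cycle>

The first recorded entry is hop 1 at cycle 14.
So t0 = 14 − 1·4 = 10.

t0 = 10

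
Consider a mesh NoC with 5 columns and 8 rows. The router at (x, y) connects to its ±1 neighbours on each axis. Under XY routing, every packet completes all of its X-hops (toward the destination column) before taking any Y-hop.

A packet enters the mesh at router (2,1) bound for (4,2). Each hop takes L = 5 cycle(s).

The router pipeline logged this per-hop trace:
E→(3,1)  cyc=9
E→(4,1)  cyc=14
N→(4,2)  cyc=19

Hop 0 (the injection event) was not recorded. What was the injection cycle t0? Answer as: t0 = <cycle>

t0 = 4

The first recorded entry is hop 1 at cycle 9.
t0 = cyc[1] − L = 9 − 5 = 4.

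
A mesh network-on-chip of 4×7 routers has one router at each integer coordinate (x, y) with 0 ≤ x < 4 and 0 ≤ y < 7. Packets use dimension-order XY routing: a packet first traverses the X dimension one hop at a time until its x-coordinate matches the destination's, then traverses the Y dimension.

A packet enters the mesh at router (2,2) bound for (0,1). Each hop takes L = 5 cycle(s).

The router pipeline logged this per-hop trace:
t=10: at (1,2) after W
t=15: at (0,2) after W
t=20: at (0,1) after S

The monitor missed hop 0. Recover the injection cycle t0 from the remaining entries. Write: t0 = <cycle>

t0 = 5

Hop 1 reached at cycle 10; hop k is at t0 + k·L.
t0 = cyc[1] − L = 10 − 5 = 5.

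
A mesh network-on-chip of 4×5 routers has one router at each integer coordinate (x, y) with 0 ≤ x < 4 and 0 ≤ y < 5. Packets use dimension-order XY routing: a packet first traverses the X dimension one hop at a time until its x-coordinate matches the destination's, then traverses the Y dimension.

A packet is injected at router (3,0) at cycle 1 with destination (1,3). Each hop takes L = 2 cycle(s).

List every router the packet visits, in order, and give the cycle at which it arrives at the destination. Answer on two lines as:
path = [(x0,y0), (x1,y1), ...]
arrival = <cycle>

  0. router=(3,0) cycle=1 (inject)
  1. router=(2,0) cycle=3 dir=W
  2. router=(1,0) cycle=5 dir=W
  3. router=(1,1) cycle=7 dir=N
  4. router=(1,2) cycle=9 dir=N
  5. router=(1,3) cycle=11 dir=N

path = [(3,0), (2,0), (1,0), (1,1), (1,2), (1,3)]
arrival = 11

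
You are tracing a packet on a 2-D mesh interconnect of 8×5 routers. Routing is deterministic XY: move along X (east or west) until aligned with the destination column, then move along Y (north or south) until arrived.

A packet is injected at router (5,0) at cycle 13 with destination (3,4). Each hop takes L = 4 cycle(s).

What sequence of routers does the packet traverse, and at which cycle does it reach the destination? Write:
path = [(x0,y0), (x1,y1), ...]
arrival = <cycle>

  0. router=(5,0) cycle=13 (inject)
  1. router=(4,0) cycle=17 dir=W
  2. router=(3,0) cycle=21 dir=W
  3. router=(3,1) cycle=25 dir=N
  4. router=(3,2) cycle=29 dir=N
  5. router=(3,3) cycle=33 dir=N
  6. router=(3,4) cycle=37 dir=N

path = [(5,0), (4,0), (3,0), (3,1), (3,2), (3,3), (3,4)]
arrival = 37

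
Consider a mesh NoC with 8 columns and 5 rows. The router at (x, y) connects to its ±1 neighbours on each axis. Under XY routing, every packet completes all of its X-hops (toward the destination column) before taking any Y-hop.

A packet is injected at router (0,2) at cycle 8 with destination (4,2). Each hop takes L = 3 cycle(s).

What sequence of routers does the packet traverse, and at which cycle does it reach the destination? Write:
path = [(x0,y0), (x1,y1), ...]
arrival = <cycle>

path = [(0,2), (1,2), (2,2), (3,2), (4,2)]
arrival = 20

[0] x=0 y=2 t=8
[1] x=1 y=2 t=11 →E
[2] x=2 y=2 t=14 →E
[3] x=3 y=2 t=17 →E
[4] x=4 y=2 t=20 →E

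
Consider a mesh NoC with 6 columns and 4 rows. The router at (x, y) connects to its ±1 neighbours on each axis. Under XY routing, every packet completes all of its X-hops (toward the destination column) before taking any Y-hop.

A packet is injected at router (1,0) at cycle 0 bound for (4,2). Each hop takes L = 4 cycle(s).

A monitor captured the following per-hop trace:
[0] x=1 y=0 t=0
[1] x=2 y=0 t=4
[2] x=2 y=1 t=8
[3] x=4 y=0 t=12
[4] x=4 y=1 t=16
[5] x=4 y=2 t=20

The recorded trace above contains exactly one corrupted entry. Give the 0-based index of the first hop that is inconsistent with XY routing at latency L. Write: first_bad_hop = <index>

first_bad_hop = 2

hop 1: step (+1,+0), +4 cyc — ok
hop 2: step (+0,+1), +4 cyc — BAD: Y-move but x=2≠4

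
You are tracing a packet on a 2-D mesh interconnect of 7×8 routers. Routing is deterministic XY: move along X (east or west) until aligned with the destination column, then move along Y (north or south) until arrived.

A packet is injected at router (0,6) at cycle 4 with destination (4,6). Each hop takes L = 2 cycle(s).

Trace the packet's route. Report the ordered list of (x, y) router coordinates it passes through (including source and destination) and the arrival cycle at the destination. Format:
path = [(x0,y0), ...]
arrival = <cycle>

hop 0: (0,6) @ cyc 4
hop 1: (1,6) @ cyc 6  [E]
hop 2: (2,6) @ cyc 8  [E]
hop 3: (3,6) @ cyc 10  [E]
hop 4: (4,6) @ cyc 12  [E]

path = [(0,6), (1,6), (2,6), (3,6), (4,6)]
arrival = 12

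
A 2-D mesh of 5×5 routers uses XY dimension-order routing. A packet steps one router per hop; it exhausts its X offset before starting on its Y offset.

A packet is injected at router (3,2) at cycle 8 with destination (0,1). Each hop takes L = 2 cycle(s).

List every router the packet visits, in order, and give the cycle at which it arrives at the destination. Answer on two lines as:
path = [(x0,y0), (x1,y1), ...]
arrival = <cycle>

path = [(3,2), (2,2), (1,2), (0,2), (0,1)]
arrival = 16

#0 — 3,2 | c8
#1 — 2,2 | c10 | W
#2 — 1,2 | c12 | W
#3 — 0,2 | c14 | W
#4 — 0,1 | c16 | S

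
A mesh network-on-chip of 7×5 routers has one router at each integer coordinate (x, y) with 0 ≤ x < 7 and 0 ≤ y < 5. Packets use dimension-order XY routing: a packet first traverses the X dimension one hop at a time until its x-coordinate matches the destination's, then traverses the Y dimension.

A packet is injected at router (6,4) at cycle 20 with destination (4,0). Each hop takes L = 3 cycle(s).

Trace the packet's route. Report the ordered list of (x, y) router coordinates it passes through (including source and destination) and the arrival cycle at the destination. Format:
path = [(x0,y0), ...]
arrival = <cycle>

path = [(6,4), (5,4), (4,4), (4,3), (4,2), (4,1), (4,0)]
arrival = 38

[0] x=6 y=4 t=20
[1] x=5 y=4 t=23 →W
[2] x=4 y=4 t=26 →W
[3] x=4 y=3 t=29 →S
[4] x=4 y=2 t=32 →S
[5] x=4 y=1 t=35 →S
[6] x=4 y=0 t=38 →S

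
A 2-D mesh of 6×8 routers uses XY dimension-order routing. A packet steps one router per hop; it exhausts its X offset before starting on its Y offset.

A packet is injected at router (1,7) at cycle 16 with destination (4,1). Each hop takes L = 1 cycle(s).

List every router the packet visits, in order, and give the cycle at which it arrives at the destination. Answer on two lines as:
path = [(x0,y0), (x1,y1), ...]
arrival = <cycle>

t=16: at (1,7)
t=17: at (2,7) after E
t=18: at (3,7) after E
t=19: at (4,7) after E
t=20: at (4,6) after S
t=21: at (4,5) after S
t=22: at (4,4) after S
t=23: at (4,3) after S
t=24: at (4,2) after S
t=25: at (4,1) after S

path = [(1,7), (2,7), (3,7), (4,7), (4,6), (4,5), (4,4), (4,3), (4,2), (4,1)]
arrival = 25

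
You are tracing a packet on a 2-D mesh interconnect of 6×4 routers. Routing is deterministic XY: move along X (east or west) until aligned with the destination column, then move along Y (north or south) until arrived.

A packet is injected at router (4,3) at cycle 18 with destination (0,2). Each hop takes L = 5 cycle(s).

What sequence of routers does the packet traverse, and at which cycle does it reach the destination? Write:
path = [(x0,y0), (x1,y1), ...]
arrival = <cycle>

path = [(4,3), (3,3), (2,3), (1,3), (0,3), (0,2)]
arrival = 43

hop 0: (4,3) @ cyc 18
hop 1: (3,3) @ cyc 23  [W]
hop 2: (2,3) @ cyc 28  [W]
hop 3: (1,3) @ cyc 33  [W]
hop 4: (0,3) @ cyc 38  [W]
hop 5: (0,2) @ cyc 43  [S]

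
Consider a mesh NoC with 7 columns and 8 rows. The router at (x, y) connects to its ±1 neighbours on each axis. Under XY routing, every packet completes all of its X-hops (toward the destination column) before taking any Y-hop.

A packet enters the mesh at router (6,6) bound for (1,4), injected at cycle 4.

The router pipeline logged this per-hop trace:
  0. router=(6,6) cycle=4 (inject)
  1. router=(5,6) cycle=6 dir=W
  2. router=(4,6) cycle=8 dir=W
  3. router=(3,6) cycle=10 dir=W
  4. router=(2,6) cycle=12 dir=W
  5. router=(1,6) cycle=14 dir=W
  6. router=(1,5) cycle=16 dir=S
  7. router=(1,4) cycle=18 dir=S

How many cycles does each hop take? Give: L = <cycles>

From hop 0 (4) to hop 1 (6): +2 cycles.
That increment is L by definition: L = 2.

L = 2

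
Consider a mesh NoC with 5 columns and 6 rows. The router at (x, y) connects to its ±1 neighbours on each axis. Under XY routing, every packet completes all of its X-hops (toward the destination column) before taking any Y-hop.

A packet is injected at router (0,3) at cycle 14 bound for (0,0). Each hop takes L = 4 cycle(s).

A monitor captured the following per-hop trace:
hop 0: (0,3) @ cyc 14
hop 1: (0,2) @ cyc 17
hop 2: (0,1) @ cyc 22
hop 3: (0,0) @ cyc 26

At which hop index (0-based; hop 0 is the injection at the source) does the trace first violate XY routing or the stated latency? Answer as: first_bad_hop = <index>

first_bad_hop = 1

[1] (+0,-1) / 3c ⇒ BAD: Δcyc=3≠L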